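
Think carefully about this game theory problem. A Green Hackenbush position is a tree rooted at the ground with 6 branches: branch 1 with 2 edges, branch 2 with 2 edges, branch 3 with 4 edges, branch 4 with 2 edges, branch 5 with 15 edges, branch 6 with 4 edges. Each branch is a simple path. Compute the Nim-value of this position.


The tree has 6 branches from the ground vertex.
In Green Hackenbush, the Nim-value of a simple path of length k is k.
Branch 1: length 2, Nim-value = 2
Branch 2: length 2, Nim-value = 2
Branch 3: length 4, Nim-value = 4
Branch 4: length 2, Nim-value = 2
Branch 5: length 15, Nim-value = 15
Branch 6: length 4, Nim-value = 4
Total Nim-value = XOR of all branch values:
0 XOR 2 = 2
2 XOR 2 = 0
0 XOR 4 = 4
4 XOR 2 = 6
6 XOR 15 = 9
9 XOR 4 = 13
Nim-value of the tree = 13

13


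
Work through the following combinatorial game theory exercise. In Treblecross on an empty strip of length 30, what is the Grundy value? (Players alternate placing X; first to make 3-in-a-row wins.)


Treblecross: place X on empty cells; 3-in-a-row wins.
Playing within two cells of an existing X lets the opponent win at once, so sensible play treats the cells i-2..i+2 around each X as dead. The player left with no safe cell loses, so this is a normal-play take-away game on strips of safe cells.
Placing X at cell i (0-indexed) of a strip of k safe cells leaves independent strips of sizes max(0, i-2) and max(0, k-i-3). Hence G(k) = mex{ G(max(0,i-2)) XOR G(max(0,k-i-3)) : 0 <= i < k }, with G(0) = 0.
G(1): splits (0,0):0^0=0 -> mex({0}) = 1
G(2): splits (0,0):0^0=0 -> mex({0}) = 1
G(3): splits (0,0):0^0=0 -> mex({0}) = 1
G(4): splits (0,1):0^1=1 (0,0):0^0=0 -> mex({0, 1}) = 2
G(5): splits (0,2):0^1=1 (0,1):0^1=1 (0,0):0^0=0 -> mex({0, 1}) = 2
G(6) = mex({1}) = 0
G(7) = mex({0, 1, 2}) = 3
G(8) = mex({0, 1, 2}) = 3
G(9) = mex({0, 2}) = 1
G(10) = mex({0, 2, 3}) = 1
G(11) = mex({0, 3}) = 1
G(12) = mex({1, 3}) = 0
G(13) = mex({0, 1, 2, 3}) = 4
G(14) = mex({0, 1, 2}) = 3
G(15) = mex({0, 1, 2}) = 3
G(16) = mex({0, 1, 2, 4}) = 3
G(17) = mex({0, 1, 3, 4}) = 2
G(18) = mex({0, 1, 3, 4}) = 2
G(19) = mex({0, 1, 3, 5}) = 2
G(20) = mex({0, 1, 2, 3, 5}) = 4
G(21) = mex({0, 1, 2, 3, 5}) = 4
G(22) = mex({1, 2, 6}) = 0
G(23) = mex({0, 1, 2, 3, 4, 6}) = 5
G(24) = mex({0, 1, 2, 3, 4}) = 5
G(25) = mex({0, 1, 3, 4, 7}) = 2
G(26) = mex({0, 1, 3, 4, 5, 7}) = 2
G(27) = mex({0, 1, 3, 5}) = 2
G(28) = mex({0, 1, 2, 5}) = 3
G(29) = mex({0, 1, 2, 4, 5, 6}) = 3
G(30) = mex({1, 2, 4, 6}) = 0
Therefore G(30) = 0.

0


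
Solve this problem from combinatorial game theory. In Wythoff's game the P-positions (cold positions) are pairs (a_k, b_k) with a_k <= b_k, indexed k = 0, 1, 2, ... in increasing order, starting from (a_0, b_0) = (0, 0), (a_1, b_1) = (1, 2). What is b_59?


By Wythoff's theorem, a_k = floor(k * phi) and b_k = floor(k * phi^2) = a_k + k, where phi = (1 + sqrt(5))/2 is the golden ratio.
phi = (1 + sqrt(5))/2 = 1.618034
phi^2 = phi + 1 = 2.618034
k = 59
k * phi^2 = 59 * 2.618034 = 154.464005
b_59 = floor(k * phi^2) = 154 (check: a_59 + k = 95 + 59 = 154)

154


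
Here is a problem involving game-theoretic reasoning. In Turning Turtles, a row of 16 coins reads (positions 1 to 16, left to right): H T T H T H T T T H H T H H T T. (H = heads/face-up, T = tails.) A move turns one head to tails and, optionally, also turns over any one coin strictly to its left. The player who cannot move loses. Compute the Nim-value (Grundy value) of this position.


Coins: H T T H T H T T T H H T H H T T
Key fact: a single head at position k behaves exactly like a Nim heap of size k (turning it to T and optionally flipping a coin at j < k corresponds to moving the heap from k to j, or to 0), and heads combine as a disjunctive sum (two heads at the same place would cancel, matching j XOR j = 0). So the Nim-value is the XOR of the 1-indexed positions of the heads.
Face-up positions (1-indexed): [1, 4, 6, 10, 11, 13, 14]
XOR 0 with 1: 0 XOR 1 = 1
XOR 1 with 4: 1 XOR 4 = 5
XOR 5 with 6: 5 XOR 6 = 3
XOR 3 with 10: 3 XOR 10 = 9
XOR 9 with 11: 9 XOR 11 = 2
XOR 2 with 13: 2 XOR 13 = 15
XOR 15 with 14: 15 XOR 14 = 1
Nim-value = 1

1


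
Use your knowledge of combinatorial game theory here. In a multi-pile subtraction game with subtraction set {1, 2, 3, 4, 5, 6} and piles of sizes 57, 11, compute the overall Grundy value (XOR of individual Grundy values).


Subtraction set: {1, 2, 3, 4, 5, 6}
For this subtraction set, G(n) = n mod 7 (period = max + 1 = 7).
Pile 1 (size 57): G(57) = 57 mod 7 = 1
Pile 2 (size 11): G(11) = 11 mod 7 = 4
Total Grundy value = XOR of all: 1 XOR 4 = 5

5


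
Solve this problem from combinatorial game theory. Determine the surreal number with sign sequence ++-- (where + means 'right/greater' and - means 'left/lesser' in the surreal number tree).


Sign expansion: ++--
Rule: track bounds (lo, hi), initially (-inf, +inf). On '+', the current value becomes lo and we move to the simplest number in (value, hi): value + 1 if hi = +inf, otherwise the midpoint (value + hi)/2. On '-', the current value becomes hi and we move to value - 1 if lo = -inf, otherwise the midpoint (lo + value)/2.
Start at 0.
Step 1: sign = +, move right. Bounds: (0, +inf). Value = 1
Step 2: sign = +, move right. Bounds: (1, +inf). Value = 2
Step 3: sign = -, move left. Bounds: (1, 2). Value = 3/2
Step 4: sign = -, move left. Bounds: (1, 3/2). Value = 5/4
The surreal number with sign expansion ++-- is 5/4.

5/4


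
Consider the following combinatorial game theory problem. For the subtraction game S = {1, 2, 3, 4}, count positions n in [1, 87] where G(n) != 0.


Subtraction set S = {1, 2, 3, 4}, so G(n) = n mod 5.
G(n) = 0 when n is a multiple of 5.
Multiples of 5 in [1, 87]: 17
N-positions (nonzero Grundy) = 87 - 17 = 70

70


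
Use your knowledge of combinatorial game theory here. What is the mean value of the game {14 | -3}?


Game = {14 | -3}, a switch {a | b} with numbers a > b.
Its thermograph has left wall a - t and right wall b + t, which meet at t = (a - b)/2, where both equal (a + b)/2. So the mast (mean value) is at (a + b)/2.
Mean = (14 + (-3))/2 = 11/2 = 11/2

11/2


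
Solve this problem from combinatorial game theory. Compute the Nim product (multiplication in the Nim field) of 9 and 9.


Nim multiplication is bilinear over XOR: (u XOR v) * w = (u*w) XOR (v*w).
So we split each operand into its bit components and XOR the pairwise Nim products.
9 = 1 + 8 (as XOR of powers of 2).
9 = 1 + 8 (as XOR of powers of 2).
Using the standard Nim-product table on single bits:
  2*2 = 3,   2*4 = 8,   2*8 = 12,
  4*4 = 6,   4*8 = 11,  8*8 = 13,
and  1*x = x (identity), k*l = l*k (commutative).
Pairwise Nim products:
  1 * 1 = 1
  1 * 8 = 8
  8 * 1 = 8
  8 * 8 = 13
XOR them: 1 XOR 8 XOR 8 XOR 13 = 12.
Result: 9 * 9 = 12 (in Nim).

12


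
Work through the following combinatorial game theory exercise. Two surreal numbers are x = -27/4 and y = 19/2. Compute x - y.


x = -27/4, y = 19/2
Converting to common denominator: 4
x = -27/4, y = 38/4
x - y = -27/4 - 19/2 = -65/4

-65/4


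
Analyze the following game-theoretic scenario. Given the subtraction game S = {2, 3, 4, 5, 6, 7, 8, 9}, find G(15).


The subtraction set is S = {2, 3, 4, 5, 6, 7, 8, 9}.
G(k) = mex{ G(k - s) : s in S, s <= k }. We compute iteratively: G(0) = 0.
G(1) = mex({}) = 0
G(2) = mex({0}) = 1
G(3) = mex({0}) = 1
G(4) = mex({0, 1}) = 2
G(5) = mex({0, 1}) = 2
G(6) = mex({0, 1, 2}) = 3
G(7) = mex({0, 1, 2}) = 3
G(8) = mex({0, 1, 2, 3}) = 4
G(9) = mex({0, 1, 2, 3}) = 4
G(10) = mex({0, 1, 2, 3, 4}) = 5
G(11) = mex({1, 2, 3, 4}) = 0
G(12) = mex({1, 2, 3, 4, 5}) = 0
G(13) = mex({0, 2, 3, 4, 5}) = 1
G(14) = mex({0, 2, 3, 4, 5}) = 1
G(15) = mex({0, 1, 3, 4, 5}) = 2
Therefore G(15) = 2.

2


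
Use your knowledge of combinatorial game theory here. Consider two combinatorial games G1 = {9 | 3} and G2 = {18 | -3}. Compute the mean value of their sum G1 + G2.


G1 = {9 | 3}, G2 = {18 | -3}
Each is a switch {a | b} with numbers a > b; its mean value is (a + b)/2, and mean value is additive over game sums: m(G1 + G2) = m(G1) + m(G2).
Mean of G1 = (9 + (3))/2 = 12/2 = 6
Mean of G2 = (18 + (-3))/2 = 15/2 = 15/2
Mean of G1 + G2 = 6 + 15/2 = 27/2

27/2


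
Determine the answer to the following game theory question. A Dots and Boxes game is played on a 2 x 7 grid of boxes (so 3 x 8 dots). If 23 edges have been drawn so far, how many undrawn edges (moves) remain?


Grid: 2 x 7 boxes, i.e. 3 rows and 8 columns of dots.
Horizontal edges: (rows + 1) * cols = 3 * 7 = 21
Vertical edges: rows * (cols + 1) = 2 * 8 = 16
Total edges: 21 + 16 = 37
Edges drawn: 23
Remaining: 37 - 23 = 14

14


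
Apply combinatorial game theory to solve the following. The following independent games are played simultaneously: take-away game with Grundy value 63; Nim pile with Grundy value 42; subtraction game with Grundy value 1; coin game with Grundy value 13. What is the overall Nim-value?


By the Sprague-Grundy theorem, the Grundy value of a sum of games is the XOR of individual Grundy values.
take-away game: Grundy value = 63. Running XOR: 0 XOR 63 = 63
Nim pile: Grundy value = 42. Running XOR: 63 XOR 42 = 21
subtraction game: Grundy value = 1. Running XOR: 21 XOR 1 = 20
coin game: Grundy value = 13. Running XOR: 20 XOR 13 = 25
The combined Grundy value is 25.

25


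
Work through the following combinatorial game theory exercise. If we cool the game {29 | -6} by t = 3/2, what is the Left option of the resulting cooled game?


Original game: {29 | -6} (a switch {a | b} with a > b).
Cooling by t (for t below the temperature (a - b)/2 = 35/2) taxes each move by t: {a | b} cooled by t is {a - t | b + t}.
Cooling amount: t = 3/2
Cooled Left option: 29 - 3/2 = 55/2
Cooled Right option: -6 + 3/2 = -9/2
Cooled game: {55/2 | -9/2}
Left option = 55/2

55/2


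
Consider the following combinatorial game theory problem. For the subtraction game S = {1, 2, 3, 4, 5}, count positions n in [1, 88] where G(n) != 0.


Subtraction set S = {1, 2, 3, 4, 5}, so G(n) = n mod 6.
G(n) = 0 when n is a multiple of 6.
Multiples of 6 in [1, 88]: 14
N-positions (nonzero Grundy) = 88 - 14 = 74

74


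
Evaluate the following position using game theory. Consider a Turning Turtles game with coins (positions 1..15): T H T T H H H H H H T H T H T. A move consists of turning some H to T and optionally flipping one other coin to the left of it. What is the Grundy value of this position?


Coins: T H T T H H H H H H T H T H T
Key fact: a single head at position k behaves exactly like a Nim heap of size k (turning it to T and optionally flipping a coin at j < k corresponds to moving the heap from k to j, or to 0), and heads combine as a disjunctive sum (two heads at the same place would cancel, matching j XOR j = 0). So the Nim-value is the XOR of the 1-indexed positions of the heads.
Face-up positions (1-indexed): [2, 5, 6, 7, 8, 9, 10, 12, 14]
XOR 0 with 2: 0 XOR 2 = 2
XOR 2 with 5: 2 XOR 5 = 7
XOR 7 with 6: 7 XOR 6 = 1
XOR 1 with 7: 1 XOR 7 = 6
XOR 6 with 8: 6 XOR 8 = 14
XOR 14 with 9: 14 XOR 9 = 7
XOR 7 with 10: 7 XOR 10 = 13
XOR 13 with 12: 13 XOR 12 = 1
XOR 1 with 14: 1 XOR 14 = 15
Nim-value = 15

15


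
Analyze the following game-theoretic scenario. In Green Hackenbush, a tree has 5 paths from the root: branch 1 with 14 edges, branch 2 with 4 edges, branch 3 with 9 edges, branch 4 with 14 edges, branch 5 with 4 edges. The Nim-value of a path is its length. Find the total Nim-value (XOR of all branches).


The tree has 5 branches from the ground vertex.
In Green Hackenbush, the Nim-value of a simple path of length k is k.
Branch 1: length 14, Nim-value = 14
Branch 2: length 4, Nim-value = 4
Branch 3: length 9, Nim-value = 9
Branch 4: length 14, Nim-value = 14
Branch 5: length 4, Nim-value = 4
Total Nim-value = XOR of all branch values:
0 XOR 14 = 14
14 XOR 4 = 10
10 XOR 9 = 3
3 XOR 14 = 13
13 XOR 4 = 9
Nim-value of the tree = 9

9


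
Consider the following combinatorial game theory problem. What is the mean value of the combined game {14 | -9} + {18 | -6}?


G1 = {14 | -9}, G2 = {18 | -6}
Each is a switch {a | b} with numbers a > b; its mean value is (a + b)/2, and mean value is additive over game sums: m(G1 + G2) = m(G1) + m(G2).
Mean of G1 = (14 + (-9))/2 = 5/2 = 5/2
Mean of G2 = (18 + (-6))/2 = 12/2 = 6
Mean of G1 + G2 = 5/2 + 6 = 17/2

17/2


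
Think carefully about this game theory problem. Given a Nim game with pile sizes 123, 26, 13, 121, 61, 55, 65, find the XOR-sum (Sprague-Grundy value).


We need the XOR (exclusive or) of all pile sizes.
After XOR-ing pile 1 (size 123): 0 XOR 123 = 123
After XOR-ing pile 2 (size 26): 123 XOR 26 = 97
After XOR-ing pile 3 (size 13): 97 XOR 13 = 108
After XOR-ing pile 4 (size 121): 108 XOR 121 = 21
After XOR-ing pile 5 (size 61): 21 XOR 61 = 40
After XOR-ing pile 6 (size 55): 40 XOR 55 = 31
After XOR-ing pile 7 (size 65): 31 XOR 65 = 94
The Nim-value of this position is 94.

94


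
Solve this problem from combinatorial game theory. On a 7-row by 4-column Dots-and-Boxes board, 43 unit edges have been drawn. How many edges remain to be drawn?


Grid: 7 x 4 boxes, i.e. 8 rows and 5 columns of dots.
Horizontal edges: (rows + 1) * cols = 8 * 4 = 32
Vertical edges: rows * (cols + 1) = 7 * 5 = 35
Total edges: 32 + 35 = 67
Edges drawn: 43
Remaining: 67 - 43 = 24

24


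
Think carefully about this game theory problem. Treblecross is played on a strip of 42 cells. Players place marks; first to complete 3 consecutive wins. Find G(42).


Treblecross: place X on empty cells; 3-in-a-row wins.
Playing within two cells of an existing X lets the opponent win at once, so sensible play treats the cells i-2..i+2 around each X as dead. The player left with no safe cell loses, so this is a normal-play take-away game on strips of safe cells.
Placing X at cell i (0-indexed) of a strip of k safe cells leaves independent strips of sizes max(0, i-2) and max(0, k-i-3). Hence G(k) = mex{ G(max(0,i-2)) XOR G(max(0,k-i-3)) : 0 <= i < k }, with G(0) = 0.
G(1): splits (0,0):0^0=0 -> mex({0}) = 1
G(2): splits (0,0):0^0=0 -> mex({0}) = 1
G(3): splits (0,0):0^0=0 -> mex({0}) = 1
G(4): splits (0,1):0^1=1 (0,0):0^0=0 -> mex({0, 1}) = 2
G(5): splits (0,2):0^1=1 (0,1):0^1=1 (0,0):0^0=0 -> mex({0, 1}) = 2
G(6) = mex({1}) = 0
G(7) = mex({0, 1, 2}) = 3
G(8) = mex({0, 1, 2}) = 3
G(9) = mex({0, 2}) = 1
G(10) = mex({0, 2, 3}) = 1
G(11) = mex({0, 3}) = 1
G(12) = mex({1, 3}) = 0
G(13) = mex({0, 1, 2, 3}) = 4
G(14) = mex({0, 1, 2}) = 3
G(15) = mex({0, 1, 2}) = 3
G(16) = mex({0, 1, 2, 4}) = 3
G(17) = mex({0, 1, 3, 4}) = 2
G(18) = mex({0, 1, 3, 4}) = 2
G(19) = mex({0, 1, 3, 5}) = 2
G(20) = mex({0, 1, 2, 3, 5}) = 4
G(21) = mex({0, 1, 2, 3, 5}) = 4
G(22) = mex({1, 2, 6}) = 0
G(23) = mex({0, 1, 2, 3, 4, 6}) = 5
G(24) = mex({0, 1, 2, 3, 4}) = 5
G(25) = mex({0, 1, 3, 4, 7}) = 2
G(26) = mex({0, 1, 3, 4, 5, 7}) = 2
G(27) = mex({0, 1, 3, 5}) = 2
G(28) = mex({0, 1, 2, 5}) = 3
G(29) = mex({0, 1, 2, 4, 5, 6}) = 3
G(30) = mex({1, 2, 4, 6}) = 0
G(31) = mex({0, 1, 2, 3, 4, 6}) = 5
G(32) = mex({1, 2, 3, 4, 7}) = 0
G(33) = mex({0, 3, 7}) = 1
G(34) = mex({0, 2, 3, 5, 7}) = 1
G(35) = mex({0, 2, 3, 5, 6}) = 1
G(36) = mex({0, 1, 2, 5, 6}) = 3
G(37) = mex({0, 1, 2, 4, 5, 6}) = 3
G(38) = mex({0, 1, 2, 4}) = 3
G(39) = mex({0, 1, 2, 3, 4, 7}) = 5
G(40) = mex({0, 1, 2, 3, 4, 5, 7}) = 6
G(41) = mex({0, 1, 2, 3, 5, 7}) = 4
G(42) = mex({0, 1, 2, 3, 5, 6, 7}) = 4
Therefore G(42) = 4.

4


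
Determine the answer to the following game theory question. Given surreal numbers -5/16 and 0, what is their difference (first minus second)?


x = -5/16, y = 0
Converting to common denominator: 16
x = -5/16, y = 0/16
x - y = -5/16 - 0 = -5/16

-5/16


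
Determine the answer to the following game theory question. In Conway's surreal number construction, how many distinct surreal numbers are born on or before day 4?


Day 0: {|} = 0 is born. Count = 1.
Day n: the number of surreal numbers born by day n is 2^(n+1) - 1.
By day 0: 2^1 - 1 = 1
By day 1: 2^2 - 1 = 3
By day 2: 2^3 - 1 = 7
By day 3: 2^4 - 1 = 15
By day 4: 2^5 - 1 = 31
By day 4: 31 surreal numbers.

31


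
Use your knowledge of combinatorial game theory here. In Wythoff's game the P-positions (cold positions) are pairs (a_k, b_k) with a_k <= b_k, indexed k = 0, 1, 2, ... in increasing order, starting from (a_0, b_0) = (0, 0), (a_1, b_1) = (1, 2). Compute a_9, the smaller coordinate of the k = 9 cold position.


By Wythoff's theorem, a_k = floor(k * phi) and b_k = floor(k * phi^2) = a_k + k, where phi = (1 + sqrt(5))/2 is the golden ratio.
phi = (1 + sqrt(5))/2 = 1.618034
k = 9
k * phi = 9 * 1.618034 = 14.562306
a_9 = floor(k * phi) = 14

14


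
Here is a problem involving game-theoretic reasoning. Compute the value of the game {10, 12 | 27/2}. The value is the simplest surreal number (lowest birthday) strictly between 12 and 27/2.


Left options: {10, 12}, max = 12
Right options: {27/2}, min = 27/2
All options are numbers and max(Left) < min(Right), so by the simplicity theorem the value is the simplest (earliest-born) number strictly between 12 and 27/2.
The only integer strictly between 12 and 27/2 is 13.
No non-integer in the interval can be simpler: if x is a non-integer in the interval, then floor(x) or ceil(x) also lies in the interval (the interval contains an integer), and both are proper prefixes of x's sign expansion, i.e. born earlier. So the game value is 13.
Game value = 13

13


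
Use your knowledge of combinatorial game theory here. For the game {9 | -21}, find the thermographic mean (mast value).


Game = {9 | -21}, a switch {a | b} with numbers a > b.
Its thermograph has left wall a - t and right wall b + t, which meet at t = (a - b)/2, where both equal (a + b)/2. So the mast (mean value) is at (a + b)/2.
Mean = (9 + (-21))/2 = -12/2 = -6

-6


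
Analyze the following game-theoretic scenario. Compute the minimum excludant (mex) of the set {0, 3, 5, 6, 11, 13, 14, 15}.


Set = {0, 3, 5, 6, 11, 13, 14, 15}
0 is in the set.
1 is NOT in the set. This is the mex.
mex = 1

1


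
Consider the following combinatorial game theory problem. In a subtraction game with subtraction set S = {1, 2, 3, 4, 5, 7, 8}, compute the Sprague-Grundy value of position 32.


The subtraction set is S = {1, 2, 3, 4, 5, 7, 8}.
G(k) = mex{ G(k - s) : s in S, s <= k }. We compute iteratively: G(0) = 0.
G(1) = mex({0}) = 1
G(2) = mex({0, 1}) = 2
G(3) = mex({0, 1, 2}) = 3
G(4) = mex({0, 1, 2, 3}) = 4
G(5) = mex({0, 1, 2, 3, 4}) = 5
G(6) = mex({1, 2, 3, 4, 5}) = 0
G(7) = mex({0, 2, 3, 4, 5}) = 1
G(8) = mex({0, 1, 3, 4, 5}) = 2
G(9) = mex({0, 1, 2, 4, 5}) = 3
G(10) = mex({0, 1, 2, 3, 5}) = 4
G(11) = mex({0, 1, 2, 3, 4}) = 5
G(12) = mex({1, 2, 3, 4, 5}) = 0
G(13) = mex({0, 2, 3, 4, 5}) = 1
Observe that G(6)..G(13) = 0, 1, 2, 3, 4, 5, 0, 1 repeats G(0)..G(7) = 0, 1, 2, 3, 4, 5, 0, 1.
For k >= max(S) = 8, G(k) is determined by the previous 8 values G(k-8)..G(k-1); a window of 8 consecutive values has recurred shifted by 6, so by induction G(k + 6) = G(k) for all k >= 0: the sequence is periodic from the start with period 6.
One period: G(0..5) = 0, 1, 2, 3, 4, 5.
32 mod 6 = 2, so G(32) = G(2) = 2.

2


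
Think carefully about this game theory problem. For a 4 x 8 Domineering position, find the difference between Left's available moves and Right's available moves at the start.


Board is 4 x 8 (rows x cols).
Left (vertical) placements: (rows-1) * cols = 3 * 8 = 24
Right (horizontal) placements: rows * (cols-1) = 4 * 7 = 28
Advantage = Left - Right = 24 - 28 = -4

-4


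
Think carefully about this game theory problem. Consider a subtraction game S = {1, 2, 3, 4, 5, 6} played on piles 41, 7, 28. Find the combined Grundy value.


Subtraction set: {1, 2, 3, 4, 5, 6}
For this subtraction set, G(n) = n mod 7 (period = max + 1 = 7).
Pile 1 (size 41): G(41) = 41 mod 7 = 6
Pile 2 (size 7): G(7) = 7 mod 7 = 0
Pile 3 (size 28): G(28) = 28 mod 7 = 0
Total Grundy value = XOR of all: 6 XOR 0 XOR 0 = 6

6


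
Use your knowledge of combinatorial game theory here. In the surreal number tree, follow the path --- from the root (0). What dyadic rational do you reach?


Sign expansion: ---
Rule: track bounds (lo, hi), initially (-inf, +inf). On '+', the current value becomes lo and we move to the simplest number in (value, hi): value + 1 if hi = +inf, otherwise the midpoint (value + hi)/2. On '-', the current value becomes hi and we move to value - 1 if lo = -inf, otherwise the midpoint (lo + value)/2.
Start at 0.
Step 1: sign = -, move left. Bounds: (-inf, 0). Value = -1
Step 2: sign = -, move left. Bounds: (-inf, -1). Value = -2
Step 3: sign = -, move left. Bounds: (-inf, -2). Value = -3
The surreal number with sign expansion --- is -3.

-3


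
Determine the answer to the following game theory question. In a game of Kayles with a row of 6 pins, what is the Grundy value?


Kayles: a move removes 1 or 2 adjacent pins from a contiguous row.
Removing pins from a row of k leaves two independent rows (a, b) with a + b = k - 1 (one pin) or a + b = k - 2 (two pins); an end removal gives a = 0.
By Sprague-Grundy, G(k) = mex{ G(a) XOR G(b) } over all these splits. G(0) = 0.
G(1): splits (0,0):0^0=0 -> mex({0}) = 1
G(2): splits (0,1):0^1=1 (0,0):0^0=0 -> mex({0, 1}) = 2
G(3): splits (0,2):0^2=2 (1,1):1^1=0 (0,1):0^1=1 -> mex({0, 1, 2}) = 3
G(4): splits (0,3):0^3=3 (1,2):1^2=3 (0,2):0^2=2 (1,1):1^1=0 -> mex({0, 2, 3}) = 1
G(5): splits (0,4):0^1=1 (1,3):1^3=2 (2,2):2^2=0 (0,3):0^3=3 (1,2):1^2=3 -> mex({0, 1, 2, 3}) = 4
G(6) = mex({0, 1, 2, 4}) = 3
Therefore G(6) = 3.

3


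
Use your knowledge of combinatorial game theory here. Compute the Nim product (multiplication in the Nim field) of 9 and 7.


Nim multiplication is bilinear over XOR: (u XOR v) * w = (u*w) XOR (v*w).
So we split each operand into its bit components and XOR the pairwise Nim products.
9 = 1 + 8 (as XOR of powers of 2).
7 = 1 + 2 + 4 (as XOR of powers of 2).
Using the standard Nim-product table on single bits:
  2*2 = 3,   2*4 = 8,   2*8 = 12,
  4*4 = 6,   4*8 = 11,  8*8 = 13,
and  1*x = x (identity), k*l = l*k (commutative).
Pairwise Nim products:
  1 * 1 = 1
  1 * 2 = 2
  1 * 4 = 4
  8 * 1 = 8
  8 * 2 = 12
  8 * 4 = 11
XOR them: 1 XOR 2 XOR 4 XOR 8 XOR 12 XOR 11 = 8.
Result: 9 * 7 = 8 (in Nim).

8


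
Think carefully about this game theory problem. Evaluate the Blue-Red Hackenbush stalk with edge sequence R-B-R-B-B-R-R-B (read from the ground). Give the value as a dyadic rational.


Edges (from ground): R-B-R-B-B-R-R-B
By Berlekamp's sign-expansion rule, a Blue-Red Hackenbush stalk has the value of the surreal number whose sign sequence is the edge sequence with B -> + and R -> -.
Sign sequence: -+-++--+
Trace the sign expansion in the surreal number tree, starting from 0:
Edge 1: R (sign -) -> bounds (-inf, 0), value = -1
Edge 2: B (sign +) -> bounds (-1, 0), value = -1/2
Edge 3: R (sign -) -> bounds (-1, -1/2), value = -3/4
Edge 4: B (sign +) -> bounds (-3/4, -1/2), value = -5/8
Edge 5: B (sign +) -> bounds (-5/8, -1/2), value = -9/16
Edge 6: R (sign -) -> bounds (-5/8, -9/16), value = -19/32
Edge 7: R (sign -) -> bounds (-5/8, -19/32), value = -39/64
Edge 8: B (sign +) -> bounds (-39/64, -19/32), value = -77/128
Game value = -77/128

-77/128


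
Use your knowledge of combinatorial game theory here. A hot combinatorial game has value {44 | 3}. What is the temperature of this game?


The game is {44 | 3}, a switch {a | b} with numbers a > b.
Cooling {a | b} by t gives {a - t | b + t}, which stops being hot when a - t = b + t, i.e. at t = (a - b)/2. So the temperature of a switch is (a - b)/2.
Temperature = (Left option - Right option) / 2
= (44 - (3)) / 2
= 41 / 2
= 41/2

41/2


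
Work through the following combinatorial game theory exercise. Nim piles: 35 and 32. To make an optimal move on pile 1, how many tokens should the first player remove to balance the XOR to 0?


Piles: 35 and 32
Current XOR: 35 XOR 32 = 3 (non-zero, so this is an N-position).
To make the XOR zero, we need to find a move that balances the piles.
For pile 1 (size 35): target = 35 XOR 3 = 32
We reduce pile 1 from 35 to 32.
Tokens removed: 35 - 32 = 3
Verification: 32 XOR 32 = 0

3


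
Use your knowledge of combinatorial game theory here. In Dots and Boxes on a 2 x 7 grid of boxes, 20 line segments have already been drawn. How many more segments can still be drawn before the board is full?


Grid: 2 x 7 boxes, i.e. 3 rows and 8 columns of dots.
Horizontal edges: (rows + 1) * cols = 3 * 7 = 21
Vertical edges: rows * (cols + 1) = 2 * 8 = 16
Total edges: 21 + 16 = 37
Edges drawn: 20
Remaining: 37 - 20 = 17

17


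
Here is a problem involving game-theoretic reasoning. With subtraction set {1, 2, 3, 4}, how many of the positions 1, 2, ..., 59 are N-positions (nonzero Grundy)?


Subtraction set S = {1, 2, 3, 4}, so G(n) = n mod 5.
G(n) = 0 when n is a multiple of 5.
Multiples of 5 in [1, 59]: 11
N-positions (nonzero Grundy) = 59 - 11 = 48

48


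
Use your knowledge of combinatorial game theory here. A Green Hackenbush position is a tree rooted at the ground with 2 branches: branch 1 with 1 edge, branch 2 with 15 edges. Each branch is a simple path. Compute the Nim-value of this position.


The tree has 2 branches from the ground vertex.
In Green Hackenbush, the Nim-value of a simple path of length k is k.
Branch 1: length 1, Nim-value = 1
Branch 2: length 15, Nim-value = 15
Total Nim-value = XOR of all branch values:
0 XOR 1 = 1
1 XOR 15 = 14
Nim-value of the tree = 14

14


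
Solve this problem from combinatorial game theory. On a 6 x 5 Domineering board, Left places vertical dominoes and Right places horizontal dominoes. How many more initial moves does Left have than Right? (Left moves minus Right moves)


Board is 6 x 5 (rows x cols).
Left (vertical) placements: (rows-1) * cols = 5 * 5 = 25
Right (horizontal) placements: rows * (cols-1) = 6 * 4 = 24
Advantage = Left - Right = 25 - 24 = 1

1


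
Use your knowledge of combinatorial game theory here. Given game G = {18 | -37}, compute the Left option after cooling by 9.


Original game: {18 | -37} (a switch {a | b} with a > b).
Cooling by t (for t below the temperature (a - b)/2 = 55/2) taxes each move by t: {a | b} cooled by t is {a - t | b + t}.
Cooling amount: t = 9
Cooled Left option: 18 - 9 = 9
Cooled Right option: -37 + 9 = -28
Cooled game: {9 | -28}
Left option = 9

9


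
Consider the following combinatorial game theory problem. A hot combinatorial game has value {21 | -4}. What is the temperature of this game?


The game is {21 | -4}, a switch {a | b} with numbers a > b.
Cooling {a | b} by t gives {a - t | b + t}, which stops being hot when a - t = b + t, i.e. at t = (a - b)/2. So the temperature of a switch is (a - b)/2.
Temperature = (Left option - Right option) / 2
= (21 - (-4)) / 2
= 25 / 2
= 25/2

25/2


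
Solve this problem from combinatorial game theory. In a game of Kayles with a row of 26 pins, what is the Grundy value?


Kayles: a move removes 1 or 2 adjacent pins from a contiguous row.
Removing pins from a row of k leaves two independent rows (a, b) with a + b = k - 1 (one pin) or a + b = k - 2 (two pins); an end removal gives a = 0.
By Sprague-Grundy, G(k) = mex{ G(a) XOR G(b) } over all these splits. G(0) = 0.
G(1): splits (0,0):0^0=0 -> mex({0}) = 1
G(2): splits (0,1):0^1=1 (0,0):0^0=0 -> mex({0, 1}) = 2
G(3): splits (0,2):0^2=2 (1,1):1^1=0 (0,1):0^1=1 -> mex({0, 1, 2}) = 3
G(4): splits (0,3):0^3=3 (1,2):1^2=3 (0,2):0^2=2 (1,1):1^1=0 -> mex({0, 2, 3}) = 1
G(5): splits (0,4):0^1=1 (1,3):1^3=2 (2,2):2^2=0 (0,3):0^3=3 (1,2):1^2=3 -> mex({0, 1, 2, 3}) = 4
G(6) = mex({0, 1, 2, 4}) = 3
G(7) = mex({0, 1, 3, 4, 5}) = 2
G(8) = mex({0, 2, 3, 5, 6}) = 1
G(9) = mex({0, 1, 2, 3, 6, 7}) = 4
G(10) = mex({0, 1, 3, 4, 5, 7}) = 2
G(11) = mex({0, 1, 2, 3, 4, 5}) = 6
G(12) = mex({0, 1, 2, 3, 5, 6, 7}) = 4
G(13) = mex({0, 2, 3, 4, 6, 7}) = 1
G(14) = mex({0, 1, 4, 5, 6, 7}) = 2
G(15) = mex({0, 1, 2, 3, 4, 5, 6}) = 7
G(16) = mex({0, 2, 3, 5, 6, 7}) = 1
G(17) = mex({0, 1, 2, 3, 5, 6, 7}) = 4
G(18) = mex({0, 1, 2, 4, 5, 6}) = 3
G(19) = mex({0, 1, 3, 4, 5, 7}) = 2
G(20) = mex({0, 2, 3, 4, 5, 6, 7}) = 1
G(21) = mex({0, 1, 2, 3, 5, 6, 7}) = 4
G(22) = mex({0, 1, 2, 3, 4, 5, 7}) = 6
G(23) = mex({0, 1, 2, 3, 4, 5, 6}) = 7
G(24) = mex({0, 1, 2, 3, 5, 6, 7}) = 4
G(25) = mex({0, 2, 3, 4, 6, 7}) = 1
G(26) = mex({0, 1, 3, 4, 5, 6, 7}) = 2
Therefore G(26) = 2.

2


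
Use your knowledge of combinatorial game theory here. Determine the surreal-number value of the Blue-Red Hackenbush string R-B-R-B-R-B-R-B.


Edges (from ground): R-B-R-B-R-B-R-B
By Berlekamp's sign-expansion rule, a Blue-Red Hackenbush stalk has the value of the surreal number whose sign sequence is the edge sequence with B -> + and R -> -.
Sign sequence: -+-+-+-+
Trace the sign expansion in the surreal number tree, starting from 0:
Edge 1: R (sign -) -> bounds (-inf, 0), value = -1
Edge 2: B (sign +) -> bounds (-1, 0), value = -1/2
Edge 3: R (sign -) -> bounds (-1, -1/2), value = -3/4
Edge 4: B (sign +) -> bounds (-3/4, -1/2), value = -5/8
Edge 5: R (sign -) -> bounds (-3/4, -5/8), value = -11/16
Edge 6: B (sign +) -> bounds (-11/16, -5/8), value = -21/32
Edge 7: R (sign -) -> bounds (-11/16, -21/32), value = -43/64
Edge 8: B (sign +) -> bounds (-43/64, -21/32), value = -85/128
Game value = -85/128

-85/128


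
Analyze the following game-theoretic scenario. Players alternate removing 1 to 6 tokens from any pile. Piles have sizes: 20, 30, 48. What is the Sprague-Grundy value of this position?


Subtraction set: {1, 2, 3, 4, 5, 6}
For this subtraction set, G(n) = n mod 7 (period = max + 1 = 7).
Pile 1 (size 20): G(20) = 20 mod 7 = 6
Pile 2 (size 30): G(30) = 30 mod 7 = 2
Pile 3 (size 48): G(48) = 48 mod 7 = 6
Total Grundy value = XOR of all: 6 XOR 2 XOR 6 = 2

2


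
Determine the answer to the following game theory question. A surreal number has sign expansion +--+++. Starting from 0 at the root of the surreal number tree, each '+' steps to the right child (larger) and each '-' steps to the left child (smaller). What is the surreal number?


Sign expansion: +--+++
Rule: track bounds (lo, hi), initially (-inf, +inf). On '+', the current value becomes lo and we move to the simplest number in (value, hi): value + 1 if hi = +inf, otherwise the midpoint (value + hi)/2. On '-', the current value becomes hi and we move to value - 1 if lo = -inf, otherwise the midpoint (lo + value)/2.
Start at 0.
Step 1: sign = +, move right. Bounds: (0, +inf). Value = 1
Step 2: sign = -, move left. Bounds: (0, 1). Value = 1/2
Step 3: sign = -, move left. Bounds: (0, 1/2). Value = 1/4
Step 4: sign = +, move right. Bounds: (1/4, 1/2). Value = 3/8
Step 5: sign = +, move right. Bounds: (3/8, 1/2). Value = 7/16
Step 6: sign = +, move right. Bounds: (7/16, 1/2). Value = 15/32
The surreal number with sign expansion +--+++ is 15/32.

15/32


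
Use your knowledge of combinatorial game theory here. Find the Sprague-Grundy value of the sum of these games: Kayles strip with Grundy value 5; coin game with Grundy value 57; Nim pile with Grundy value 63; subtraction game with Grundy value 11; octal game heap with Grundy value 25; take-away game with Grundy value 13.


By the Sprague-Grundy theorem, the Grundy value of a sum of games is the XOR of individual Grundy values.
Kayles strip: Grundy value = 5. Running XOR: 0 XOR 5 = 5
coin game: Grundy value = 57. Running XOR: 5 XOR 57 = 60
Nim pile: Grundy value = 63. Running XOR: 60 XOR 63 = 3
subtraction game: Grundy value = 11. Running XOR: 3 XOR 11 = 8
octal game heap: Grundy value = 25. Running XOR: 8 XOR 25 = 17
take-away game: Grundy value = 13. Running XOR: 17 XOR 13 = 28
The combined Grundy value is 28.

28


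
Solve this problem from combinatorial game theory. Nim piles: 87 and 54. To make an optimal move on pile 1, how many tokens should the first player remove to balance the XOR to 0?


Piles: 87 and 54
Current XOR: 87 XOR 54 = 97 (non-zero, so this is an N-position).
To make the XOR zero, we need to find a move that balances the piles.
For pile 1 (size 87): target = 87 XOR 97 = 54
We reduce pile 1 from 87 to 54.
Tokens removed: 87 - 54 = 33
Verification: 54 XOR 54 = 0

33


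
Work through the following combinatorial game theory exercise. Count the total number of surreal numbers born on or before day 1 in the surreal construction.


Day 0: {|} = 0 is born. Count = 1.
Day n: the number of surreal numbers born by day n is 2^(n+1) - 1.
By day 0: 2^1 - 1 = 1
By day 1: 2^2 - 1 = 3
By day 1: 3 surreal numbers.

3


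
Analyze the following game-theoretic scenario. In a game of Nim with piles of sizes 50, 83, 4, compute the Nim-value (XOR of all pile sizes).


We need the XOR (exclusive or) of all pile sizes.
After XOR-ing pile 1 (size 50): 0 XOR 50 = 50
After XOR-ing pile 2 (size 83): 50 XOR 83 = 97
After XOR-ing pile 3 (size 4): 97 XOR 4 = 101
The Nim-value of this position is 101.

101


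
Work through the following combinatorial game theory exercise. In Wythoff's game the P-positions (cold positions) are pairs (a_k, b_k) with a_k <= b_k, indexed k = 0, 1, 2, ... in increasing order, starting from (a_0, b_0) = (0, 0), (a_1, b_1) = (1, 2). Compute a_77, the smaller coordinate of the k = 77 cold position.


By Wythoff's theorem, a_k = floor(k * phi) and b_k = floor(k * phi^2) = a_k + k, where phi = (1 + sqrt(5))/2 is the golden ratio.
phi = (1 + sqrt(5))/2 = 1.618034
k = 77
k * phi = 77 * 1.618034 = 124.588617
a_77 = floor(k * phi) = 124

124


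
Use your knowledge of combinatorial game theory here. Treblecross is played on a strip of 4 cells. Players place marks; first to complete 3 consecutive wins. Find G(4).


Treblecross: place X on empty cells; 3-in-a-row wins.
Playing within two cells of an existing X lets the opponent win at once, so sensible play treats the cells i-2..i+2 around each X as dead. The player left with no safe cell loses, so this is a normal-play take-away game on strips of safe cells.
Placing X at cell i (0-indexed) of a strip of k safe cells leaves independent strips of sizes max(0, i-2) and max(0, k-i-3). Hence G(k) = mex{ G(max(0,i-2)) XOR G(max(0,k-i-3)) : 0 <= i < k }, with G(0) = 0.
G(1): splits (0,0):0^0=0 -> mex({0}) = 1
G(2): splits (0,0):0^0=0 -> mex({0}) = 1
G(3): splits (0,0):0^0=0 -> mex({0}) = 1
G(4): splits (0,1):0^1=1 (0,0):0^0=0 -> mex({0, 1}) = 2
Therefore G(4) = 2.

2


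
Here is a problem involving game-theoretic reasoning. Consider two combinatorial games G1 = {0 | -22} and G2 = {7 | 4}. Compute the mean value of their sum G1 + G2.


G1 = {0 | -22}, G2 = {7 | 4}
Each is a switch {a | b} with numbers a > b; its mean value is (a + b)/2, and mean value is additive over game sums: m(G1 + G2) = m(G1) + m(G2).
Mean of G1 = (0 + (-22))/2 = -22/2 = -11
Mean of G2 = (7 + (4))/2 = 11/2 = 11/2
Mean of G1 + G2 = -11 + 11/2 = -11/2

-11/2


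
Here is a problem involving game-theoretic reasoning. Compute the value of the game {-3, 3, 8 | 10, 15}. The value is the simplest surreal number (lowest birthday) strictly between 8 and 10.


Left options: {-3, 3, 8}, max = 8
Right options: {10, 15}, min = 10
All options are numbers and max(Left) < min(Right), so by the simplicity theorem the value is the simplest (earliest-born) number strictly between 8 and 10.
The only integer strictly between 8 and 10 is 9.
No non-integer in the interval can be simpler: if x is a non-integer in the interval, then floor(x) or ceil(x) also lies in the interval (the interval contains an integer), and both are proper prefixes of x's sign expansion, i.e. born earlier. So the game value is 9.
Game value = 9

9


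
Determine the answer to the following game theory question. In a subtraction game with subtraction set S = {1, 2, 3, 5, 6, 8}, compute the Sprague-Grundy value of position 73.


The subtraction set is S = {1, 2, 3, 5, 6, 8}.
G(k) = mex{ G(k - s) : s in S, s <= k }. We compute iteratively: G(0) = 0.
G(1) = mex({0}) = 1
G(2) = mex({0, 1}) = 2
G(3) = mex({0, 1, 2}) = 3
G(4) = mex({1, 2, 3}) = 0
G(5) = mex({0, 2, 3}) = 1
G(6) = mex({0, 1, 3}) = 2
G(7) = mex({0, 1, 2}) = 3
G(8) = mex({0, 1, 2, 3}) = 4
G(9) = mex({0, 1, 2, 3, 4}) = 5
G(10) = mex({0, 1, 2, 3, 4, 5}) = 6
G(11) = mex({1, 2, 3, 4, 5, 6}) = 0
G(12) = mex({0, 2, 3, 5, 6}) = 1
G(13) = mex({0, 1, 3, 4, 6}) = 2
G(14) = mex({0, 1, 2, 4, 5}) = 3
G(15) = mex({1, 2, 3, 5, 6}) = 0
G(16) = mex({0, 2, 3, 4, 6}) = 1
G(17) = mex({0, 1, 3, 5}) = 2
G(18) = mex({0, 1, 2, 6}) = 3
Observe that G(11)..G(18) = 0, 1, 2, 3, 0, 1, 2, 3 repeats G(0)..G(7) = 0, 1, 2, 3, 0, 1, 2, 3.
For k >= max(S) = 8, G(k) is determined by the previous 8 values G(k-8)..G(k-1); a window of 8 consecutive values has recurred shifted by 11, so by induction G(k + 11) = G(k) for all k >= 0: the sequence is periodic from the start with period 11.
One period: G(0..10) = 0, 1, 2, 3, 0, 1, 2, 3, 4, 5, 6.
73 mod 11 = 7, so G(73) = G(7) = 3.

3


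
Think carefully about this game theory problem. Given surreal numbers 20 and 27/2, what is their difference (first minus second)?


x = 20, y = 27/2
Converting to common denominator: 2
x = 40/2, y = 27/2
x - y = 20 - 27/2 = 13/2

13/2


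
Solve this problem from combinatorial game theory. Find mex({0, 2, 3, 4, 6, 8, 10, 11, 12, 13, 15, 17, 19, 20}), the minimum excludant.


Set = {0, 2, 3, 4, 6, 8, 10, 11, 12, 13, 15, 17, 19, 20}
0 is in the set.
1 is NOT in the set. This is the mex.
mex = 1

1


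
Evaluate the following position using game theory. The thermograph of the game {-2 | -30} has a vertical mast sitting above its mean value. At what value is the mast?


Game = {-2 | -30}, a switch {a | b} with numbers a > b.
Its thermograph has left wall a - t and right wall b + t, which meet at t = (a - b)/2, where both equal (a + b)/2. So the mast (mean value) is at (a + b)/2.
Mean = (-2 + (-30))/2 = -32/2 = -16

-16


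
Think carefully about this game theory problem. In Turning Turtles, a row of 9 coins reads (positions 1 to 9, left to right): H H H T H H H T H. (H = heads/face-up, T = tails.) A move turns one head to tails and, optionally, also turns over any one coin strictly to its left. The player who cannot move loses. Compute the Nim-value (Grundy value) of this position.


Coins: H H H T H H H T H
Key fact: a single head at position k behaves exactly like a Nim heap of size k (turning it to T and optionally flipping a coin at j < k corresponds to moving the heap from k to j, or to 0), and heads combine as a disjunctive sum (two heads at the same place would cancel, matching j XOR j = 0). So the Nim-value is the XOR of the 1-indexed positions of the heads.
Face-up positions (1-indexed): [1, 2, 3, 5, 6, 7, 9]
XOR 0 with 1: 0 XOR 1 = 1
XOR 1 with 2: 1 XOR 2 = 3
XOR 3 with 3: 3 XOR 3 = 0
XOR 0 with 5: 0 XOR 5 = 5
XOR 5 with 6: 5 XOR 6 = 3
XOR 3 with 7: 3 XOR 7 = 4
XOR 4 with 9: 4 XOR 9 = 13
Nim-value = 13

13


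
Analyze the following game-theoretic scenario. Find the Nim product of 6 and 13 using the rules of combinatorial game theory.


Nim multiplication is bilinear over XOR: (u XOR v) * w = (u*w) XOR (v*w).
So we split each operand into its bit components and XOR the pairwise Nim products.
6 = 2 + 4 (as XOR of powers of 2).
13 = 1 + 4 + 8 (as XOR of powers of 2).
Using the standard Nim-product table on single bits:
  2*2 = 3,   2*4 = 8,   2*8 = 12,
  4*4 = 6,   4*8 = 11,  8*8 = 13,
and  1*x = x (identity), k*l = l*k (commutative).
Pairwise Nim products:
  2 * 1 = 2
  2 * 4 = 8
  2 * 8 = 12
  4 * 1 = 4
  4 * 4 = 6
  4 * 8 = 11
XOR them: 2 XOR 8 XOR 12 XOR 4 XOR 6 XOR 11 = 15.
Result: 6 * 13 = 15 (in Nim).

15


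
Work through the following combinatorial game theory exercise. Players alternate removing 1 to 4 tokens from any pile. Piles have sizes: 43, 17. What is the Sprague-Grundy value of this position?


Subtraction set: {1, 2, 3, 4}
For this subtraction set, G(n) = n mod 5 (period = max + 1 = 5).
Pile 1 (size 43): G(43) = 43 mod 5 = 3
Pile 2 (size 17): G(17) = 17 mod 5 = 2
Total Grundy value = XOR of all: 3 XOR 2 = 1

1


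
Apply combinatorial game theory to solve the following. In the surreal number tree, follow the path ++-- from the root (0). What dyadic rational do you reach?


Sign expansion: ++--
Rule: track bounds (lo, hi), initially (-inf, +inf). On '+', the current value becomes lo and we move to the simplest number in (value, hi): value + 1 if hi = +inf, otherwise the midpoint (value + hi)/2. On '-', the current value becomes hi and we move to value - 1 if lo = -inf, otherwise the midpoint (lo + value)/2.
Start at 0.
Step 1: sign = +, move right. Bounds: (0, +inf). Value = 1
Step 2: sign = +, move right. Bounds: (1, +inf). Value = 2
Step 3: sign = -, move left. Bounds: (1, 2). Value = 3/2
Step 4: sign = -, move left. Bounds: (1, 3/2). Value = 5/4
The surreal number with sign expansion ++-- is 5/4.

5/4
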